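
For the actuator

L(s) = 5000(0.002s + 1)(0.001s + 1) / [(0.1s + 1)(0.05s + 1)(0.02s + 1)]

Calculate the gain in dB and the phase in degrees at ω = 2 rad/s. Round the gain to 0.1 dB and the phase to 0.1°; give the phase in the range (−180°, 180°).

73.8 dB, -19.0°

At ω = 2 rad/s:
zero (1 + j2·0.002) = 1 + j0.004 → |·| ≈ 1, ∠ ≈ 0.23°
zero (1 + j2·0.001) = 1 + j0.002 → |·| ≈ 1, ∠ ≈ 0.11°
pole (1 + j2·0.1) = 1 + j0.2 → |·| ≈ 1.0198, ∠ ≈ 11.31°
pole (1 + j2·0.05) = 1 + j0.1 → |·| ≈ 1.005, ∠ ≈ 5.71°
pole (1 + j2·0.02) = 1 + j0.04 → |·| ≈ 1.0008, ∠ ≈ 2.29°
|L| = 5000 · 1 · 1 / (1.0198 · 1.005 · 1.0008) ≈ 4874.6
Gain = 20 log₁₀(4874.6) ≈ 73.76 dB
∠L = (0.23° + 0.11°) − (11.31° + 5.71° + 2.29°) = -18.97°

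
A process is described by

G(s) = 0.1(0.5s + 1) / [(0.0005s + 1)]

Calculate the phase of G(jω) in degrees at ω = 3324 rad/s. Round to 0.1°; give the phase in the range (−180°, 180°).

At ω = 3324 rad/s:
zero (1 + j3324·0.5) = 1 + j1662 → |·| ≈ 1662, ∠ ≈ 89.97°
pole (1 + j3324·0.0005) = 1 + j1.662 → |·| ≈ 1.9397, ∠ ≈ 58.97°
∠G = (89.97°) − (58.97°) = 31.00°

31.0°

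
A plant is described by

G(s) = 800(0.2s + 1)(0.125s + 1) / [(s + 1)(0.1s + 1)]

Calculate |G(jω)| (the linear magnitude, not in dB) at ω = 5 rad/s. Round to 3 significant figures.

234

At ω = 5 rad/s:
zero (1 + j5·0.2) = 1 + j1 → |·| ≈ 1.4142, ∠ ≈ 45.00°
zero (1 + j5·0.125) = 1 + j0.625 → |·| ≈ 1.1792, ∠ ≈ 32.01°
pole (1 + j5·1) = 1 + j5 → |·| ≈ 5.099, ∠ ≈ 78.69°
pole (1 + j5·0.1) = 1 + j0.5 → |·| ≈ 1.118, ∠ ≈ 26.57°
|G| = 800 · 1.4142 · 1.1792 / (5.099 · 1.118) ≈ 234.02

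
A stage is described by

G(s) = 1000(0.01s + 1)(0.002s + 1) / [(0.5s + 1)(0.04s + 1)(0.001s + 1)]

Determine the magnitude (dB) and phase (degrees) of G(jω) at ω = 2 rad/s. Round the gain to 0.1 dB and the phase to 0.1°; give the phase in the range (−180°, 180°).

At ω = 2 rad/s:
zero (1 + j2·0.01) = 1 + j0.02 → |·| ≈ 1.0002, ∠ ≈ 1.15°
zero (1 + j2·0.002) = 1 + j0.004 → |·| ≈ 1, ∠ ≈ 0.23°
pole (1 + j2·0.5) = 1 + j1 → |·| ≈ 1.4142, ∠ ≈ 45.00°
pole (1 + j2·0.04) = 1 + j0.08 → |·| ≈ 1.0032, ∠ ≈ 4.57°
pole (1 + j2·0.001) = 1 + j0.002 → |·| ≈ 1, ∠ ≈ 0.11°
|G| = 1000 · 1.0002 · 1 / (1.4142 · 1.0032 · 1) ≈ 705
Gain = 20 log₁₀(705) ≈ 56.96 dB
∠G = (1.15° + 0.23°) − (45.00° + 4.57° + 0.11°) = -48.30°

57.0 dB, -48.3°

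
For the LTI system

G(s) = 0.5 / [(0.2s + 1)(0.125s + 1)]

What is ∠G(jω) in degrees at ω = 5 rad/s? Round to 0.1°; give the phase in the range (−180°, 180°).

At ω = 5 rad/s:
pole (1 + j5·0.2) = 1 + j1 → |·| ≈ 1.4142, ∠ ≈ 45.00°
pole (1 + j5·0.125) = 1 + j0.625 → |·| ≈ 1.1792, ∠ ≈ 32.01°
∠G = (0°) − (45.00° + 32.01°) = -77.01°

-77.0°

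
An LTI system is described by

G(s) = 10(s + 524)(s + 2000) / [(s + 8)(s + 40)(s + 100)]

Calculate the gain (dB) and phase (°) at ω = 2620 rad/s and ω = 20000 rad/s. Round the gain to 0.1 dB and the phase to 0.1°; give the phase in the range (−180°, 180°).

At s = jω = j2620:
zero (s+524): 524 + j2620 → |·| = √(524²+2620²) = √7138976 ≈ 2671.9, ∠ = arctan(2620/524) ≈ 78.69°
zero (s+2000): 2000 + j2620 → |·| = √(2000²+2620²) = √10864400 ≈ 3296.1, ∠ = arctan(2620/2000) ≈ 52.64°
pole (s+8): 8 + j2620 → |·| = √(8²+2620²) = √6864464 ≈ 2620, ∠ = arctan(2620/8) ≈ 89.83°
pole (s+40): 40 + j2620 → |·| = √(40²+2620²) = √6866000 ≈ 2620.3, ∠ = arctan(2620/40) ≈ 89.13°
pole (s+100): 100 + j2620 → |·| = √(100²+2620²) = √6874400 ≈ 2621.9, ∠ = arctan(2620/100) ≈ 87.81°
|G| = 10 · 8.8068e+06 / 1.8e+10 ≈ 0.0048927
Gain = 20 log₁₀(0.0048927) ≈ -46.21 dB
∠G = 131.33° − 266.77° = -135.44°

At s = jω = j20000:
zero (s+524): 524 + j20000 → |·| = √(524²+20000²) = √400274576 ≈ 20007, ∠ = arctan(20000/524) ≈ 88.50°
zero (s+2000): 2000 + j20000 → |·| = √(2000²+20000²) = √404000000 ≈ 20100, ∠ = arctan(20000/2000) ≈ 84.29°
pole (s+8): 8 + j20000 → |·| = √(8²+20000²) = √400000064 ≈ 20000, ∠ = arctan(20000/8) ≈ 89.98°
pole (s+40): 40 + j20000 → |·| = √(40²+20000²) = √400001600 ≈ 20000, ∠ = arctan(20000/40) ≈ 89.89°
pole (s+100): 100 + j20000 → |·| = √(100²+20000²) = √400010000 ≈ 20000, ∠ = arctan(20000/100) ≈ 89.71°
|G| = 10 · 4.0214e+08 / 8e+12 ≈ 0.00050267
Gain = 20 log₁₀(0.00050267) ≈ -65.97 dB
∠G = 172.79° − 269.58° = -96.79°

ω = 2620: -46.2 dB, -135.4°; ω = 20000: -66.0 dB, -96.8°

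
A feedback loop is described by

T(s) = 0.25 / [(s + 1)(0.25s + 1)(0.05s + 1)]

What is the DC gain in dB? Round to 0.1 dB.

T(0) = 0.25 · 1 / 1 = 0.25
20 log₁₀(0.25) ≈ -12.04 dB

-12.0 dB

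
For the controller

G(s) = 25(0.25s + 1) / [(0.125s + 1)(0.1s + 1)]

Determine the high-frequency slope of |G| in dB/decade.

Each pole contributes −20 dB/decade at high frequency; each zero contributes +20 dB/decade.
Net: 1 zero(s) − 2 pole(s) → -20 dB/decade.

-20 dB/decade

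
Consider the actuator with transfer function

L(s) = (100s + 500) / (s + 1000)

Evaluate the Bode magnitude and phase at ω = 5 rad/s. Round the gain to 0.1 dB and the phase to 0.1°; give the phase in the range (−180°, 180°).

Substitute s = j5:
Numerator: 100(j5) + 500 = 500 + j500
Denominator: (j5) + 1000 = 1000 + j5
|N| = √(500² + 500²) ≈ 707.11, ∠N ≈ 45.00°
|D| = √(1000² + 5²) ≈ 1000, ∠D ≈ 0.29°
|L| = 707.11 / 1000 ≈ 0.70711
Gain = 20 log₁₀(0.70711) ≈ -3.01 dB
∠L = 45.00° − 0.29° = 44.71°

-3.0 dB, 44.7°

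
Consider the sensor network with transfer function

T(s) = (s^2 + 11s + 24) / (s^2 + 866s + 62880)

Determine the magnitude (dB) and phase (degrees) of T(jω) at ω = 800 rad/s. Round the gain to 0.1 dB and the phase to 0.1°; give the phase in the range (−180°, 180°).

Substitute s = j800:
Numerator: (j800)^2 + 11(j800) + 24 = -639976 + j8800
Denominator: (j800)^2 + 866(j800) + 62880 = -577120 + j692800
|N| = √(639976² + 8800²) ≈ 6.4004e+05, ∠N ≈ 179.21°
|D| = √(577120² + 692800²) ≈ 9.0169e+05, ∠D ≈ 129.80°
|T| = 6.4004e+05 / 9.0169e+05 ≈ 0.70982
Gain = 20 log₁₀(0.70982) ≈ -2.98 dB
∠T = 179.21° − 129.80° = 49.41°

-3.0 dB, 49.4°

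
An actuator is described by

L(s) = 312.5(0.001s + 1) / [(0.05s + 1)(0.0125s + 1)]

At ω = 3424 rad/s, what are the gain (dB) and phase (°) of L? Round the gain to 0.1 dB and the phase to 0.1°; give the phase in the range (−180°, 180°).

At ω = 3424 rad/s:
zero (1 + j3424·0.001) = 1 + j3.424 → |·| ≈ 3.567, ∠ ≈ 73.72°
pole (1 + j3424·0.05) = 1 + j171.2 → |·| ≈ 171.2, ∠ ≈ 89.67°
pole (1 + j3424·0.0125) = 1 + j42.8 → |·| ≈ 42.812, ∠ ≈ 88.66°
|L| = 312.5 · 3.567 / (171.2 · 42.812) ≈ 0.15208
Gain = 20 log₁₀(0.15208) ≈ -16.36 dB
∠L = (73.72°) − (89.67° + 88.66°) = -104.61°

-16.4 dB, -104.6°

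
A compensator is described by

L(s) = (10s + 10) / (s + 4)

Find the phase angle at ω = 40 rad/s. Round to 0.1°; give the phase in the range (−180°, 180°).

Substitute s = j40:
Numerator: 10(j40) + 10 = 10 + j400
Denominator: (j40) + 4 = 4 + j40
|N| = √(10² + 400²) ≈ 400.12, ∠N ≈ 88.57°
|D| = √(4² + 40²) ≈ 40.2, ∠D ≈ 84.29°
∠L = 88.57° − 84.29° = 4.28°

4.3°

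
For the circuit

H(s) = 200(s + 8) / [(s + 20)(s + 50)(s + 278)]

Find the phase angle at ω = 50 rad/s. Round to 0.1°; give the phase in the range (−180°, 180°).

-42.5°

At s = jω = j50:
zero (s+8): 8 + j50 → |·| = √(8²+50²) = √2564 ≈ 50.636, ∠ = arctan(50/8) ≈ 80.91°
pole (s+20): 20 + j50 → |·| = √(20²+50²) = √2900 ≈ 53.852, ∠ = arctan(50/20) ≈ 68.20°
pole (s+50): 50 + j50 → |·| = √(50²+50²) = √5000 ≈ 70.711, ∠ = arctan(50/50) ≈ 45.00°
pole (s+278): 278 + j50 → |·| = √(278²+50²) = √79784 ≈ 282.46, ∠ = arctan(50/278) ≈ 10.20°
∠H = 80.91° − 123.40° = -42.49°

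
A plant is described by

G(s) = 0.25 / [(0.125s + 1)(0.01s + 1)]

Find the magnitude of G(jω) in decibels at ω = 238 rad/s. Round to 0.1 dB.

At ω = 238 rad/s:
pole (1 + j238·0.125) = 1 + j29.75 → |·| ≈ 29.767, ∠ ≈ 88.07°
pole (1 + j238·0.01) = 1 + j2.38 → |·| ≈ 2.5815, ∠ ≈ 67.21°
|G| = 0.25 · 1 / (29.767 · 2.5815) ≈ 0.0032534
Gain = 20 log₁₀(0.0032534) ≈ -49.75 dB

-49.8 dB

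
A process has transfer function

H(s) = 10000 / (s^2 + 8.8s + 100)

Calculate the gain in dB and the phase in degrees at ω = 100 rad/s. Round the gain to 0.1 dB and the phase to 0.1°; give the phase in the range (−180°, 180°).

0.1 dB, -174.9°

At s = jω = j100:
quadratic: (j100)² + 8.8·j100 + 100 = -9900 + j880 → |·| ≈ 9939, ∠ ≈ 174.92°
|H| = 10000 / 9939 ≈ 1.0061
Gain = 20 log₁₀(1.0061) ≈ 0.05 dB
∠H = 0.00° − 174.92° = -174.92°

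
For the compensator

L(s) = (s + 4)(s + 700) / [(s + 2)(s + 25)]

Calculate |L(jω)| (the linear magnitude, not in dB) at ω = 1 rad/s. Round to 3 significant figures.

51.6

At s = jω = j1:
zero (s+4): 4 + j1 → |·| = √(4²+1²) = √17 ≈ 4.1231, ∠ = arctan(1/4) ≈ 14.04°
zero (s+700): 700 + j1 → |·| = √(700²+1²) = √490001 ≈ 700, ∠ = arctan(1/700) ≈ 0.08°
pole (s+2): 2 + j1 → |·| = √(2²+1²) = √5 ≈ 2.2361, ∠ = arctan(1/2) ≈ 26.57°
pole (s+25): 25 + j1 → |·| = √(25²+1²) = √626 ≈ 25.02, ∠ = arctan(1/25) ≈ 2.29°
|L| = 1 · 2886.2 / 55.947 ≈ 51.588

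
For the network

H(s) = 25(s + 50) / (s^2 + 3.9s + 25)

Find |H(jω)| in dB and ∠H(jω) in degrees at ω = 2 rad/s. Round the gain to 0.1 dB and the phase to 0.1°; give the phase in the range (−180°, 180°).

At s = jω = j2:
zero (s+50): 50 + j2 → |·| = √(50²+2²) = √2504 ≈ 50.04, ∠ = arctan(2/50) ≈ 2.29°
quadratic: (j2)² + 3.9·j2 + 25 = 21 + j7.8 → |·| ≈ 22.402, ∠ ≈ 20.38°
|H| = 25 · 50.04 / 22.402 ≈ 55.843
Gain = 20 log₁₀(55.843) ≈ 34.94 dB
∠H = 2.29° − 20.38° = -18.09°

34.9 dB, -18.1°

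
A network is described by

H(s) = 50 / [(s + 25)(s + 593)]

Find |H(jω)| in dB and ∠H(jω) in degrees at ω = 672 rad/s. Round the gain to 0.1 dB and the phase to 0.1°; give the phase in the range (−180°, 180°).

-81.6 dB, -136.4°

At s = jω = j672:
pole (s+25): 25 + j672 → |·| = √(25²+672²) = √452209 ≈ 672.46, ∠ = arctan(672/25) ≈ 87.87°
pole (s+593): 593 + j672 → |·| = √(593²+672²) = √803233 ≈ 896.23, ∠ = arctan(672/593) ≈ 48.57°
|H| = 50 / 6.0268e+05 ≈ 8.2963e-05
Gain = 20 log₁₀(8.2963e-05) ≈ -81.62 dB
∠H = 0.00° − 136.44° = -136.44°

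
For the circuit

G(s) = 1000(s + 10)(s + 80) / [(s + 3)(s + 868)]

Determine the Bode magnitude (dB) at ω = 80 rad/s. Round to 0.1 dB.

At s = jω = j80:
zero (s+10): 10 + j80 → |·| = √(10²+80²) = √6500 ≈ 80.623, ∠ = arctan(80/10) ≈ 82.87°
zero (s+80): 80 + j80 → |·| = √(80²+80²) = √12800 ≈ 113.14, ∠ = arctan(80/80) ≈ 45.00°
pole (s+3): 3 + j80 → |·| = √(3²+80²) = √6409 ≈ 80.056, ∠ = arctan(80/3) ≈ 87.85°
pole (s+868): 868 + j80 → |·| = √(868²+80²) = √759824 ≈ 871.68, ∠ = arctan(80/868) ≈ 5.27°
|G| = 1000 · 9121.7 / 69783 ≈ 130.72
Gain = 20 log₁₀(130.72) ≈ 42.33 dB

42.3 dB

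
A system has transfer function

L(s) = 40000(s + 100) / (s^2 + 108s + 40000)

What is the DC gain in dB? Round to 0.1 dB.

40.0 dB

L(0) = 40000·100 / 40000 = 100
20 log₁₀(100) ≈ 40.00 dB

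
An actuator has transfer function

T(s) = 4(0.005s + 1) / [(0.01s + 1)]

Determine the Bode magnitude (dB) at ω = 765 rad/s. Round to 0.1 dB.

6.2 dB

At ω = 765 rad/s:
zero (1 + j765·0.005) = 1 + j3.825 → |·| ≈ 3.9536, ∠ ≈ 75.35°
pole (1 + j765·0.01) = 1 + j7.65 → |·| ≈ 7.7151, ∠ ≈ 82.55°
|T| = 4 · 3.9536 / (7.7151) ≈ 2.0498
Gain = 20 log₁₀(2.0498) ≈ 6.23 dB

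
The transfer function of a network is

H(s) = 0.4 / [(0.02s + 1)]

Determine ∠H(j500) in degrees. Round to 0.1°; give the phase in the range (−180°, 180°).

At ω = 500 rad/s:
pole (1 + j500·0.02) = 1 + j10 → |·| ≈ 10.05, ∠ ≈ 84.29°
∠H = (0°) − (84.29°) = -84.29°

-84.3°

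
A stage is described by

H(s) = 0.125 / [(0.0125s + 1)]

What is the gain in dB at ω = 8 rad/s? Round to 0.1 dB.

At ω = 8 rad/s:
pole (1 + j8·0.0125) = 1 + j0.1 → |·| ≈ 1.005, ∠ ≈ 5.71°
|H| = 0.125 · 1 / (1.005) ≈ 0.12438
Gain = 20 log₁₀(0.12438) ≈ -18.10 dB

-18.1 dB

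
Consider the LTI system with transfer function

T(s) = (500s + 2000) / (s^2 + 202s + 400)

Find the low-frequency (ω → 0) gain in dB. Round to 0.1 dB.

T(0) = 2000 / 400 = 5
20 log₁₀(5) ≈ 13.98 dB

14.0 dB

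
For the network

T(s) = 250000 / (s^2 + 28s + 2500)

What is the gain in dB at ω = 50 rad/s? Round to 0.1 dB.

45.0 dB

At s = jω = j50:
quadratic: (j50)² + 28·j50 + 2500 = 0 + j1400 → |·| ≈ 1400, ∠ ≈ 90.00°
|T| = 250000 / 1400 ≈ 178.57
Gain = 20 log₁₀(178.57) ≈ 45.04 dB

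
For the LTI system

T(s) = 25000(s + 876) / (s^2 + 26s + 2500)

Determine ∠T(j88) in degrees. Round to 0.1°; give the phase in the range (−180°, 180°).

At s = jω = j88:
zero (s+876): 876 + j88 → |·| = √(876²+88²) = √775120 ≈ 880.41, ∠ = arctan(88/876) ≈ 5.74°
quadratic: (j88)² + 26·j88 + 2500 = -5244 + j2288 → |·| ≈ 5721.4, ∠ ≈ 156.43°
∠T = 5.74° − 156.43° = -150.69°

-150.7°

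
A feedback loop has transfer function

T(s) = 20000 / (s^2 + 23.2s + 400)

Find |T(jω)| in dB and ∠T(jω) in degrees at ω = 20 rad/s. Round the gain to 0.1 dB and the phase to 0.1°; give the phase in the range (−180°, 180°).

32.7 dB, -90.0°

At s = jω = j20:
quadratic: (j20)² + 23.2·j20 + 400 = 0 + j464 → |·| ≈ 464, ∠ ≈ 90.00°
|T| = 20000 / 464 ≈ 43.103
Gain = 20 log₁₀(43.103) ≈ 32.69 dB
∠T = 0.00° − 90.00° = -90.00°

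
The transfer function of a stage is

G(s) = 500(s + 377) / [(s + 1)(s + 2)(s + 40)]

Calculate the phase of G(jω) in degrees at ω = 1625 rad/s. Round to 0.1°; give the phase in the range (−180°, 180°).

At s = jω = j1625:
zero (s+377): 377 + j1625 → |·| = √(377²+1625²) = √2782754 ≈ 1668.2, ∠ = arctan(1625/377) ≈ 76.94°
pole (s+1): 1 + j1625 → |·| = √(1²+1625²) = √2640626 ≈ 1625, ∠ = arctan(1625/1) ≈ 89.96°
pole (s+2): 2 + j1625 → |·| = √(2²+1625²) = √2640629 ≈ 1625, ∠ = arctan(1625/2) ≈ 89.93°
pole (s+40): 40 + j1625 → |·| = √(40²+1625²) = √2642225 ≈ 1625.5, ∠ = arctan(1625/40) ≈ 88.59°
∠G = 76.94° − 268.48° = -191.54° ≡ 168.46° (principal value)

168.5°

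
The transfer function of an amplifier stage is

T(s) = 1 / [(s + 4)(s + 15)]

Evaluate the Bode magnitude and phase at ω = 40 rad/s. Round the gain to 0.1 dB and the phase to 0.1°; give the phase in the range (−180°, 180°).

-64.7 dB, -153.7°

At s = jω = j40:
pole (s+4): 4 + j40 → |·| = √(4²+40²) = √1616 ≈ 40.2, ∠ = arctan(40/4) ≈ 84.29°
pole (s+15): 15 + j40 → |·| = √(15²+40²) = √1825 ≈ 42.72, ∠ = arctan(40/15) ≈ 69.44°
|T| = 1 / 1717.3 ≈ 0.00058231
Gain = 20 log₁₀(0.00058231) ≈ -64.70 dB
∠T = 0.00° − 153.73° = -153.73°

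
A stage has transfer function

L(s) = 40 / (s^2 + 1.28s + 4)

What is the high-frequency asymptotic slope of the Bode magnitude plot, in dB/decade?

Each pole contributes −20 dB/decade at high frequency; each zero contributes +20 dB/decade.
Net: 0 zero(s) − 2 pole(s) → -40 dB/decade.

-40 dB/decade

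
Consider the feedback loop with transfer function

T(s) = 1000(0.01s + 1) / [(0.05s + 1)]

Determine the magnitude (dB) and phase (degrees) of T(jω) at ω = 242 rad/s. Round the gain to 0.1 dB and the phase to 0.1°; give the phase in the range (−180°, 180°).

At ω = 242 rad/s:
zero (1 + j242·0.01) = 1 + j2.42 → |·| ≈ 2.6185, ∠ ≈ 67.55°
pole (1 + j242·0.05) = 1 + j12.1 → |·| ≈ 12.141, ∠ ≈ 85.28°
|T| = 1000 · 2.6185 / (12.141) ≈ 215.67
Gain = 20 log₁₀(215.67) ≈ 46.68 dB
∠T = (67.55°) − (85.28°) = -17.73°

46.7 dB, -17.7°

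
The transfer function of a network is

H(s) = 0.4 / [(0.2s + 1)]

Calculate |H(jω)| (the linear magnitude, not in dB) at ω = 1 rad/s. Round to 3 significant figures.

At ω = 1 rad/s:
pole (1 + j1·0.2) = 1 + j0.2 → |·| ≈ 1.0198, ∠ ≈ 11.31°
|H| = 0.4 · 1 / (1.0198) ≈ 0.39223

0.392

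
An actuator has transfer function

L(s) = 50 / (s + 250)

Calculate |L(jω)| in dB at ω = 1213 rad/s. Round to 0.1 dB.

-27.9 dB

Substitute s = j1213:
Numerator: 50 = 50 + j0
Denominator: (j1213) + 250 = 250 + j1213
|N| = √(50² + 0²) ≈ 50, ∠N ≈ 0.00°
|D| = √(250² + 1213²) ≈ 1238.5, ∠D ≈ 78.35°
|L| = 50 / 1238.5 ≈ 0.040371
Gain = 20 log₁₀(0.040371) ≈ -27.88 dB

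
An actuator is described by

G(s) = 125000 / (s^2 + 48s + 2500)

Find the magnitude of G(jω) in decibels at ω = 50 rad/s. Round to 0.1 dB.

At s = jω = j50:
quadratic: (j50)² + 48·j50 + 2500 = 0 + j2400 → |·| ≈ 2400, ∠ ≈ 90.00°
|G| = 125000 / 2400 ≈ 52.083
Gain = 20 log₁₀(52.083) ≈ 34.33 dB

34.3 dB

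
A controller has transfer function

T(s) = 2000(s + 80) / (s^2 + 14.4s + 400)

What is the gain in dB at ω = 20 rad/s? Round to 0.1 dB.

At s = jω = j20:
zero (s+80): 80 + j20 → |·| = √(80²+20²) = √6800 ≈ 82.462, ∠ = arctan(20/80) ≈ 14.04°
quadratic: (j20)² + 14.4·j20 + 400 = 0 + j288 → |·| ≈ 288, ∠ ≈ 90.00°
|T| = 2000 · 82.462 / 288 ≈ 572.65
Gain = 20 log₁₀(572.65) ≈ 55.16 dB

55.2 dB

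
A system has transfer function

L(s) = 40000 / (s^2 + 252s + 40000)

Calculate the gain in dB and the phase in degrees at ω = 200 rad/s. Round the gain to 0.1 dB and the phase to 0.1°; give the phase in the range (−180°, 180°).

-2.0 dB, -90.0°

At s = jω = j200:
quadratic: (j200)² + 252·j200 + 40000 = 0 + j50400 → |·| ≈ 50400, ∠ ≈ 90.00°
|L| = 40000 / 50400 ≈ 0.79365
Gain = 20 log₁₀(0.79365) ≈ -2.01 dB
∠L = 0.00° − 90.00° = -90.00°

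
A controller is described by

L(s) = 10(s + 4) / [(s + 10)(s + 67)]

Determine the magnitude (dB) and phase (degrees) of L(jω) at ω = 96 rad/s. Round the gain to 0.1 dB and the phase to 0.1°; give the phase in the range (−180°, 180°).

At s = jω = j96:
zero (s+4): 4 + j96 → |·| = √(4²+96²) = √9232 ≈ 96.083, ∠ = arctan(96/4) ≈ 87.61°
pole (s+10): 10 + j96 → |·| = √(10²+96²) = √9316 ≈ 96.519, ∠ = arctan(96/10) ≈ 84.05°
pole (s+67): 67 + j96 → |·| = √(67²+96²) = √13705 ≈ 117.07, ∠ = arctan(96/67) ≈ 55.09°
|L| = 10 · 96.083 / 11299 ≈ 0.085037
Gain = 20 log₁₀(0.085037) ≈ -21.41 dB
∠L = 87.61° − 139.14° = -51.53°

-21.4 dB, -51.5°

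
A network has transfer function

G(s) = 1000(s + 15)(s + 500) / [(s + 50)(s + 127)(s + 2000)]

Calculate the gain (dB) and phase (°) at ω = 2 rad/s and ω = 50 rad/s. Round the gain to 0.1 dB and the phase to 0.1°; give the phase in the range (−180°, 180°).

ω = 2: -4.5 dB, 4.6°; ω = 50: 2.7 dB, 11.1°

At s = jω = j2:
zero (s+15): 15 + j2 → |·| = √(15²+2²) = √229 ≈ 15.133, ∠ = arctan(2/15) ≈ 7.59°
zero (s+500): 500 + j2 → |·| = √(500²+2²) = √250004 ≈ 500, ∠ = arctan(2/500) ≈ 0.23°
pole (s+50): 50 + j2 → |·| = √(50²+2²) = √2504 ≈ 50.04, ∠ = arctan(2/50) ≈ 2.29°
pole (s+127): 127 + j2 → |·| = √(127²+2²) = √16133 ≈ 127.02, ∠ = arctan(2/127) ≈ 0.90°
pole (s+2000): 2000 + j2 → |·| = √(2000²+2²) = √4000004 ≈ 2000, ∠ = arctan(2/2000) ≈ 0.06°
|G| = 1000 · 7566.5 / 1.2712e+07 ≈ 0.59522
Gain = 20 log₁₀(0.59522) ≈ -4.51 dB
∠G = 7.82° − 3.25° = 4.57°

At s = jω = j50:
zero (s+15): 15 + j50 → |·| = √(15²+50²) = √2725 ≈ 52.202, ∠ = arctan(50/15) ≈ 73.30°
zero (s+500): 500 + j50 → |·| = √(500²+50²) = √252500 ≈ 502.49, ∠ = arctan(50/500) ≈ 5.71°
pole (s+50): 50 + j50 → |·| = √(50²+50²) = √5000 ≈ 70.711, ∠ = arctan(50/50) ≈ 45.00°
pole (s+127): 127 + j50 → |·| = √(127²+50²) = √18629 ≈ 136.49, ∠ = arctan(50/127) ≈ 21.49°
pole (s+2000): 2000 + j50 → |·| = √(2000²+50²) = √4002500 ≈ 2000.6, ∠ = arctan(50/2000) ≈ 1.43°
|G| = 1000 · 26231 / 1.9308e+07 ≈ 1.3586
Gain = 20 log₁₀(1.3586) ≈ 2.66 dB
∠G = 79.01° − 67.92° = 11.09°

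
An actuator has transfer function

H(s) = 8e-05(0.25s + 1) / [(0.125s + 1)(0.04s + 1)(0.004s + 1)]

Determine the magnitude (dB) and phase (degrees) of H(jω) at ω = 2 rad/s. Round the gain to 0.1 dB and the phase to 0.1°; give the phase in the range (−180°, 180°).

-81.3 dB, 7.5°

At ω = 2 rad/s:
zero (1 + j2·0.25) = 1 + j0.5 → |·| ≈ 1.118, ∠ ≈ 26.57°
pole (1 + j2·0.125) = 1 + j0.25 → |·| ≈ 1.0308, ∠ ≈ 14.04°
pole (1 + j2·0.04) = 1 + j0.08 → |·| ≈ 1.0032, ∠ ≈ 4.57°
pole (1 + j2·0.004) = 1 + j0.008 → |·| ≈ 1, ∠ ≈ 0.46°
|H| = 8e-05 · 1.118 / (1.0308 · 1.0032 · 1) ≈ 8.6491e-05
Gain = 20 log₁₀(8.6491e-05) ≈ -81.26 dB
∠H = (26.57°) − (14.04° + 4.57° + 0.46°) = 7.50°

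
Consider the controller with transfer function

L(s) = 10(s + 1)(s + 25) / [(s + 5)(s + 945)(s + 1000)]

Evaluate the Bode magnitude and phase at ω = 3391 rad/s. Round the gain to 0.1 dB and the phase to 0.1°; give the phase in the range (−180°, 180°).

At s = jω = j3391:
zero (s+1): 1 + j3391 → |·| = √(1²+3391²) = √11498882 ≈ 3391, ∠ = arctan(3391/1) ≈ 89.98°
zero (s+25): 25 + j3391 → |·| = √(25²+3391²) = √11499506 ≈ 3391.1, ∠ = arctan(3391/25) ≈ 89.58°
pole (s+5): 5 + j3391 → |·| = √(5²+3391²) = √11498906 ≈ 3391, ∠ = arctan(3391/5) ≈ 89.92°
pole (s+945): 945 + j3391 → |·| = √(945²+3391²) = √12391906 ≈ 3520.2, ∠ = arctan(3391/945) ≈ 74.43°
pole (s+1000): 1000 + j3391 → |·| = √(1000²+3391²) = √12498881 ≈ 3535.4, ∠ = arctan(3391/1000) ≈ 73.57°
|L| = 10 · 1.1499e+07 / 4.2202e+10 ≈ 0.0027248
Gain = 20 log₁₀(0.0027248) ≈ -51.29 dB
∠L = 179.56° − 237.92° = -58.36°

-51.3 dB, -58.4°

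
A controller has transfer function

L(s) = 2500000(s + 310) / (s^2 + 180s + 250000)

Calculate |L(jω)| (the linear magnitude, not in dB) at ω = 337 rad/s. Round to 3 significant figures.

7.67e+03

At s = jω = j337:
zero (s+310): 310 + j337 → |·| = √(310²+337²) = √209669 ≈ 457.9, ∠ = arctan(337/310) ≈ 47.39°
quadratic: (j337)² + 180·j337 + 250000 = 136431 + j60660 → |·| ≈ 1.4931e+05, ∠ ≈ 23.97°
|L| = 2500000 · 457.9 / 1.4931e+05 ≈ 7666.9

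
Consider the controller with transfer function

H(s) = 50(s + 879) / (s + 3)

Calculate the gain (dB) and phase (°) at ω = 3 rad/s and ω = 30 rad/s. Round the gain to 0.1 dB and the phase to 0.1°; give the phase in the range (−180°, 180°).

At s = jω = j3:
zero (s+879): 879 + j3 → |·| = √(879²+3²) = √772650 ≈ 879.01, ∠ = arctan(3/879) ≈ 0.20°
pole (s+3): 3 + j3 → |·| = √(3²+3²) = √18 ≈ 4.2426, ∠ = arctan(3/3) ≈ 45.00°
|H| = 50 · 879.01 / 4.2426 ≈ 10359
Gain = 20 log₁₀(10359) ≈ 80.31 dB
∠H = 0.20° − 45.00° = -44.80°

At s = jω = j30:
zero (s+879): 879 + j30 → |·| = √(879²+30²) = √773541 ≈ 879.51, ∠ = arctan(30/879) ≈ 1.95°
pole (s+3): 3 + j30 → |·| = √(3²+30²) = √909 ≈ 30.15, ∠ = arctan(30/3) ≈ 84.29°
|H| = 50 · 879.51 / 30.15 ≈ 1458.6
Gain = 20 log₁₀(1458.6) ≈ 63.28 dB
∠H = 1.95° − 84.29° = -82.34°

ω = 3: 80.3 dB, -44.8°; ω = 30: 63.3 dB, -82.3°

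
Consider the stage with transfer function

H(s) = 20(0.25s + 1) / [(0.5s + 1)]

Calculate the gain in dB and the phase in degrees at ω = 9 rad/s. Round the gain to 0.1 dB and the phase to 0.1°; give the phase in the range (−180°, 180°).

20.6 dB, -11.4°

At ω = 9 rad/s:
zero (1 + j9·0.25) = 1 + j2.25 → |·| ≈ 2.4622, ∠ ≈ 66.04°
pole (1 + j9·0.5) = 1 + j4.5 → |·| ≈ 4.6098, ∠ ≈ 77.47°
|H| = 20 · 2.4622 / (4.6098) ≈ 10.682
Gain = 20 log₁₀(10.682) ≈ 20.57 dB
∠H = (66.04°) − (77.47°) = -11.43°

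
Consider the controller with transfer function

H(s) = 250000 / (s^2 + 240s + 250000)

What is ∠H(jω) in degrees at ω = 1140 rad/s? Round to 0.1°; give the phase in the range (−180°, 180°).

At s = jω = j1140:
quadratic: (j1140)² + 240·j1140 + 250000 = -1049600 + j273600 → |·| ≈ 1.0847e+06, ∠ ≈ 165.39°
∠H = 0.00° − 165.39° = -165.39°

-165.4°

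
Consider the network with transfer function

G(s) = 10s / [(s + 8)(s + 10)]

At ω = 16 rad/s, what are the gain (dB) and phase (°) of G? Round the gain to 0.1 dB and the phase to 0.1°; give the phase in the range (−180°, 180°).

At s = jω = j16:
zero at origin: s = j16 → |·| = 16, ∠ = 90.00°
pole (s+8): 8 + j16 → |·| = √(8²+16²) = √320 ≈ 17.889, ∠ = arctan(16/8) ≈ 63.43°
pole (s+10): 10 + j16 → |·| = √(10²+16²) = √356 ≈ 18.868, ∠ = arctan(16/10) ≈ 57.99°
|G| = 10 · 16 / 337.53 ≈ 0.47403
Gain = 20 log₁₀(0.47403) ≈ -6.48 dB
∠G = 90.00° − 121.42° = -31.42°

-6.5 dB, -31.4°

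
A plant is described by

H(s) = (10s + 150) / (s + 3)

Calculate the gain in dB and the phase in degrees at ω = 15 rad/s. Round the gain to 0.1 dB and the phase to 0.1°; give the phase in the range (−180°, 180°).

22.8 dB, -33.7°

Substitute s = j15:
Numerator: 10(j15) + 150 = 150 + j150
Denominator: (j15) + 3 = 3 + j15
|N| = √(150² + 150²) ≈ 212.13, ∠N ≈ 45.00°
|D| = √(3² + 15²) ≈ 15.297, ∠D ≈ 78.69°
|H| = 212.13 / 15.297 ≈ 13.867
Gain = 20 log₁₀(13.867) ≈ 22.84 dB
∠H = 45.00° − 78.69° = -33.69°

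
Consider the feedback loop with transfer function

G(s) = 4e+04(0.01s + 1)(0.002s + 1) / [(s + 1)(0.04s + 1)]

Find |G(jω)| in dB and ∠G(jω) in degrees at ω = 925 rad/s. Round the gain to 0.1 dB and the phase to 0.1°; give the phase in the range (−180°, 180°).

27.2 dB, -33.0°

At ω = 925 rad/s:
zero (1 + j925·0.01) = 1 + j9.25 → |·| ≈ 9.3039, ∠ ≈ 83.83°
zero (1 + j925·0.002) = 1 + j1.85 → |·| ≈ 2.103, ∠ ≈ 61.61°
pole (1 + j925·1) = 1 + j925 → |·| ≈ 925, ∠ ≈ 89.94°
pole (1 + j925·0.04) = 1 + j37 → |·| ≈ 37.014, ∠ ≈ 88.45°
|G| = 4e+04 · 9.3039 · 2.103 / (925 · 37.014) ≈ 22.859
Gain = 20 log₁₀(22.859) ≈ 27.18 dB
∠G = (83.83° + 61.61°) − (89.94° + 88.45°) = -32.95°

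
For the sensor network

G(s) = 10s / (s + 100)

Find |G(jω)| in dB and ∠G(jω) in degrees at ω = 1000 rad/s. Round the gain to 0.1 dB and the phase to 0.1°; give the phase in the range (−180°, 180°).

20.0 dB, 5.7°

At s = jω = j1000:
zero at origin: s = j1000 → |·| = 1000, ∠ = 90.00°
pole (s+100): 100 + j1000 → |·| = √(100²+1000²) = √1010000 ≈ 1005, ∠ = arctan(1000/100) ≈ 84.29°
|G| = 10 · 1000 / 1005 ≈ 9.9502
Gain = 20 log₁₀(9.9502) ≈ 19.96 dB
∠G = 90.00° − 84.29° = 5.71°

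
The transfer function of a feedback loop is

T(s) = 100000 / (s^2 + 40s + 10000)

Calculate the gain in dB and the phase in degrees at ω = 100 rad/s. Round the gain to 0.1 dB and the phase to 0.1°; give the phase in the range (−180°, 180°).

28.0 dB, -90.0°

At s = jω = j100:
quadratic: (j100)² + 40·j100 + 10000 = 0 + j4000 → |·| ≈ 4000, ∠ ≈ 90.00°
|T| = 100000 / 4000 ≈ 25
Gain = 20 log₁₀(25) ≈ 27.96 dB
∠T = 0.00° − 90.00° = -90.00°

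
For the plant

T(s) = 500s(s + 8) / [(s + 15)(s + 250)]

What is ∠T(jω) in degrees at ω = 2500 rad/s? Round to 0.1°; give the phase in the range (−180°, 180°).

5.9°

At s = jω = j2500:
zero (s+8): 8 + j2500 → |·| = √(8²+2500²) = √6250064 ≈ 2500, ∠ = arctan(2500/8) ≈ 89.82°
zero at origin: s = j2500 → |·| = 2500, ∠ = 90.00°
pole (s+15): 15 + j2500 → |·| = √(15²+2500²) = √6250225 ≈ 2500, ∠ = arctan(2500/15) ≈ 89.66°
pole (s+250): 250 + j2500 → |·| = √(250²+2500²) = √6312500 ≈ 2512.5, ∠ = arctan(2500/250) ≈ 84.29°
∠T = 179.82° − 173.95° = 5.87°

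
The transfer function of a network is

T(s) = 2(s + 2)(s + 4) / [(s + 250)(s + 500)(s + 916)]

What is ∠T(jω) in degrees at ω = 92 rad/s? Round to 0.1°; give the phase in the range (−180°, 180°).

139.9°

At s = jω = j92:
zero (s+2): 2 + j92 → |·| = √(2²+92²) = √8468 ≈ 92.022, ∠ = arctan(92/2) ≈ 88.75°
zero (s+4): 4 + j92 → |·| = √(4²+92²) = √8480 ≈ 92.087, ∠ = arctan(92/4) ≈ 87.51°
pole (s+250): 250 + j92 → |·| = √(250²+92²) = √70964 ≈ 266.39, ∠ = arctan(92/250) ≈ 20.20°
pole (s+500): 500 + j92 → |·| = √(500²+92²) = √258464 ≈ 508.39, ∠ = arctan(92/500) ≈ 10.43°
pole (s+916): 916 + j92 → |·| = √(916²+92²) = √847520 ≈ 920.61, ∠ = arctan(92/916) ≈ 5.74°
∠T = 176.26° − 36.37° = 139.89°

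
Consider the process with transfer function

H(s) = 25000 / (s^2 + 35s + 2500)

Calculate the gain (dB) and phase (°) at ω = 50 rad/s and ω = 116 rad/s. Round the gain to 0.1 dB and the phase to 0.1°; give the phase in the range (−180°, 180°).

ω = 50: 23.1 dB, -90.0°; ω = 116: 6.6 dB, -159.7°

At s = jω = j50:
quadratic: (j50)² + 35·j50 + 2500 = 0 + j1750 → |·| ≈ 1750, ∠ ≈ 90.00°
|H| = 25000 / 1750 ≈ 14.286
Gain = 20 log₁₀(14.286) ≈ 23.10 dB
∠H = 0.00° − 90.00° = -90.00°

At s = jω = j116:
quadratic: (j116)² + 35·j116 + 2500 = -10956 + j4060 → |·| ≈ 11684, ∠ ≈ 159.67°
|H| = 25000 / 11684 ≈ 2.1397
Gain = 20 log₁₀(2.1397) ≈ 6.61 dB
∠H = 0.00° − 159.67° = -159.67°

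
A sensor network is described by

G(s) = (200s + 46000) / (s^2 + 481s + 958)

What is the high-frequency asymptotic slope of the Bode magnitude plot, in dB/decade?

-20 dB/decade

Each pole contributes −20 dB/decade at high frequency; each zero contributes +20 dB/decade.
Net: 1 zero(s) − 2 pole(s) → -20 dB/decade.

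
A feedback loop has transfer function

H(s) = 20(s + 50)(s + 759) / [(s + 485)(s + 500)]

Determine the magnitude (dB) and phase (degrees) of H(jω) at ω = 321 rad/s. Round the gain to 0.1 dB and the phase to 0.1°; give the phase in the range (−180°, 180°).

23.8 dB, 37.9°

At s = jω = j321:
zero (s+50): 50 + j321 → |·| = √(50²+321²) = √105541 ≈ 324.87, ∠ = arctan(321/50) ≈ 81.15°
zero (s+759): 759 + j321 → |·| = √(759²+321²) = √679122 ≈ 824.09, ∠ = arctan(321/759) ≈ 22.92°
pole (s+485): 485 + j321 → |·| = √(485²+321²) = √338266 ≈ 581.61, ∠ = arctan(321/485) ≈ 33.50°
pole (s+500): 500 + j321 → |·| = √(500²+321²) = √353041 ≈ 594.17, ∠ = arctan(321/500) ≈ 32.70°
|H| = 20 · 2.6772e+05 / 3.4558e+05 ≈ 15.494
Gain = 20 log₁₀(15.494) ≈ 23.80 dB
∠H = 104.07° − 66.20° = 37.87°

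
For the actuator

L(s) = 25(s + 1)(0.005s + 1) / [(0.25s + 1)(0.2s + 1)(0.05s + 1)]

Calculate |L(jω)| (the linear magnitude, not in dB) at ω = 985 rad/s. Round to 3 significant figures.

0.0518

At ω = 985 rad/s:
zero (1 + j985·1) = 1 + j985 → |·| ≈ 985, ∠ ≈ 89.94°
zero (1 + j985·0.005) = 1 + j4.925 → |·| ≈ 5.0255, ∠ ≈ 78.52°
pole (1 + j985·0.25) = 1 + j246.25 → |·| ≈ 246.25, ∠ ≈ 89.77°
pole (1 + j985·0.2) = 1 + j197 → |·| ≈ 197, ∠ ≈ 89.71°
pole (1 + j985·0.05) = 1 + j49.25 → |·| ≈ 49.26, ∠ ≈ 88.84°
|L| = 25 · 985 · 5.0255 / (246.25 · 197 · 49.26) ≈ 0.051787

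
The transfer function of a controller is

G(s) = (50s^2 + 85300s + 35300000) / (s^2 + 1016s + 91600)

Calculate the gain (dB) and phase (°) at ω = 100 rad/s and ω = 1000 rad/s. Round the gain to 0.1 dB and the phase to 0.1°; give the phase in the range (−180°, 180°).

Substitute s = j100:
Numerator: 50(j100)^2 + 85300(j100) + 35300000 = 34800000 + j8530000
Denominator: (j100)^2 + 1016(j100) + 91600 = 81600 + j101600
|N| = √(34800000² + 8530000²) ≈ 3.583e+07, ∠N ≈ 13.77°
|D| = √(81600² + 101600²) ≈ 1.3031e+05, ∠D ≈ 51.23°
|G| = 3.583e+07 / 1.3031e+05 ≈ 274.96
Gain = 20 log₁₀(274.96) ≈ 48.79 dB
∠G = 13.77° − 51.23° = -37.46°

Substitute s = j1000:
Numerator: 50(j1000)^2 + 85300(j1000) + 35300000 = -14700000 + j85300000
Denominator: (j1000)^2 + 1016(j1000) + 91600 = -908400 + j1016000
|N| = √(14700000² + 85300000²) ≈ 8.6557e+07, ∠N ≈ 99.78°
|D| = √(908400² + 1016000²) ≈ 1.3629e+06, ∠D ≈ 131.80°
|G| = 8.6557e+07 / 1.3629e+06 ≈ 63.509
Gain = 20 log₁₀(63.509) ≈ 36.06 dB
∠G = 99.78° − 131.80° = -32.02°

ω = 100: 48.8 dB, -37.5°; ω = 1000: 36.1 dB, -32.0°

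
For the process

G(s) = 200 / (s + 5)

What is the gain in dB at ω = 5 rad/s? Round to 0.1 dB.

At s = jω = j5:
pole (s+5): 5 + j5 → |·| = √(5²+5²) = √50 ≈ 7.0711, ∠ = arctan(5/5) ≈ 45.00°
|G| = 200 / 7.0711 ≈ 28.284
Gain = 20 log₁₀(28.284) ≈ 29.03 dB

29.0 dB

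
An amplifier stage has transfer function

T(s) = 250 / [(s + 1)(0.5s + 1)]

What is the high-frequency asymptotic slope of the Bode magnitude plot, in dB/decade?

Each pole contributes −20 dB/decade at high frequency; each zero contributes +20 dB/decade.
Net: 0 zero(s) − 2 pole(s) → -40 dB/decade.

-40 dB/decade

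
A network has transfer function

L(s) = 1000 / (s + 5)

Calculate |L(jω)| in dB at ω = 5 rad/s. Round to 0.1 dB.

Substitute s = j5:
Numerator: 1000 = 1000 + j0
Denominator: (j5) + 5 = 5 + j5
|N| = √(1000² + 0²) ≈ 1000, ∠N ≈ 0.00°
|D| = √(5² + 5²) ≈ 7.0711, ∠D ≈ 45.00°
|L| = 1000 / 7.0711 ≈ 141.42
Gain = 20 log₁₀(141.42) ≈ 43.01 dB

43.0 dB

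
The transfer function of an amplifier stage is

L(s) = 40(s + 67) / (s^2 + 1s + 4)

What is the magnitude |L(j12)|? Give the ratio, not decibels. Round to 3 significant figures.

At s = jω = j12:
zero (s+67): 67 + j12 → |·| = √(67²+12²) = √4633 ≈ 68.066, ∠ = arctan(12/67) ≈ 10.15°
quadratic: (j12)² + 1·j12 + 4 = -140 + j12 → |·| ≈ 140.51, ∠ ≈ 175.10°
|L| = 40 · 68.066 / 140.51 ≈ 19.377

19.4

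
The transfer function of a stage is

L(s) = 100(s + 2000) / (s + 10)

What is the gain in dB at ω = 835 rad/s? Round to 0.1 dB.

48.3 dB

At s = jω = j835:
zero (s+2000): 2000 + j835 → |·| = √(2000²+835²) = √4697225 ≈ 2167.3, ∠ = arctan(835/2000) ≈ 22.66°
pole (s+10): 10 + j835 → |·| = √(10²+835²) = √697325 ≈ 835.06, ∠ = arctan(835/10) ≈ 89.31°
|L| = 100 · 2167.3 / 835.06 ≈ 259.54
Gain = 20 log₁₀(259.54) ≈ 48.28 dB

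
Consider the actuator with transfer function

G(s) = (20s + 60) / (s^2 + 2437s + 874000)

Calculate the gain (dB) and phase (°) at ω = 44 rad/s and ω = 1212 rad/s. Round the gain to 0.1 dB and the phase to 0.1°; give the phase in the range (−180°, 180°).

ω = 44: -60.0 dB, 79.1°; ω = 1212: -41.9 dB, -11.5°

Substitute s = j44:
Numerator: 20(j44) + 60 = 60 + j880
Denominator: (j44)^2 + 2437(j44) + 874000 = 872064 + j107228
|N| = √(60² + 880²) ≈ 882.04, ∠N ≈ 86.10°
|D| = √(872064² + 107228²) ≈ 8.7863e+05, ∠D ≈ 7.01°
|G| = 882.04 / 8.7863e+05 ≈ 0.0010039
Gain = 20 log₁₀(0.0010039) ≈ -59.97 dB
∠G = 86.10° − 7.01° = 79.09°

Substitute s = j1212:
Numerator: 20(j1212) + 60 = 60 + j24240
Denominator: (j1212)^2 + 2437(j1212) + 874000 = -594944 + j2953644
|N| = √(60² + 24240²) ≈ 24240, ∠N ≈ 89.86°
|D| = √(594944² + 2953644²) ≈ 3.013e+06, ∠D ≈ 101.39°
|G| = 24240 / 3.013e+06 ≈ 0.0080451
Gain = 20 log₁₀(0.0080451) ≈ -41.89 dB
∠G = 89.86° − 101.39° = -11.53°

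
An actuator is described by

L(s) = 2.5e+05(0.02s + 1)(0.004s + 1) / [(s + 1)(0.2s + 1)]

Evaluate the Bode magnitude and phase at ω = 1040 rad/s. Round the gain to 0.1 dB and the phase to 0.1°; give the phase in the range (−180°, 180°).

At ω = 1040 rad/s:
zero (1 + j1040·0.02) = 1 + j20.8 → |·| ≈ 20.824, ∠ ≈ 87.25°
zero (1 + j1040·0.004) = 1 + j4.16 → |·| ≈ 4.2785, ∠ ≈ 76.48°
pole (1 + j1040·1) = 1 + j1040 → |·| ≈ 1040, ∠ ≈ 89.94°
pole (1 + j1040·0.2) = 1 + j208 → |·| ≈ 208, ∠ ≈ 89.72°
|L| = 2.5e+05 · 20.824 · 4.2785 / (1040 · 208) ≈ 102.97
Gain = 20 log₁₀(102.97) ≈ 40.25 dB
∠L = (87.25° + 76.48°) − (89.94° + 89.72°) = -15.93°

40.3 dB, -15.9°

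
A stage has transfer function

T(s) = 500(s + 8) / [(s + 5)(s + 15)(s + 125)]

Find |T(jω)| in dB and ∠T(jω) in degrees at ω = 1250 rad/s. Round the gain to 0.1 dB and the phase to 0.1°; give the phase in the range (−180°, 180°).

At s = jω = j1250:
zero (s+8): 8 + j1250 → |·| = √(8²+1250²) = √1562564 ≈ 1250, ∠ = arctan(1250/8) ≈ 89.63°
pole (s+5): 5 + j1250 → |·| = √(5²+1250²) = √1562525 ≈ 1250, ∠ = arctan(1250/5) ≈ 89.77°
pole (s+15): 15 + j1250 → |·| = √(15²+1250²) = √1562725 ≈ 1250.1, ∠ = arctan(1250/15) ≈ 89.31°
pole (s+125): 125 + j1250 → |·| = √(125²+1250²) = √1578125 ≈ 1256.2, ∠ = arctan(1250/125) ≈ 84.29°
|T| = 500 · 1250 / 1.963e+09 ≈ 0.00031839
Gain = 20 log₁₀(0.00031839) ≈ -69.94 dB
∠T = 89.63° − 263.37° = -173.74°

-69.9 dB, -173.7°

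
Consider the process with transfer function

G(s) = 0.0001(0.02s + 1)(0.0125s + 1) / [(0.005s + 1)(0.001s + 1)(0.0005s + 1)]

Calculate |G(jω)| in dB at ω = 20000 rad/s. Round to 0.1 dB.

At ω = 20000 rad/s:
zero (1 + j20000·0.02) = 1 + j400 → |·| ≈ 400, ∠ ≈ 89.86°
zero (1 + j20000·0.0125) = 1 + j250 → |·| ≈ 250, ∠ ≈ 89.77°
pole (1 + j20000·0.005) = 1 + j100 → |·| ≈ 100, ∠ ≈ 89.43°
pole (1 + j20000·0.001) = 1 + j20 → |·| ≈ 20.025, ∠ ≈ 87.14°
pole (1 + j20000·0.0005) = 1 + j10 → |·| ≈ 10.05, ∠ ≈ 84.29°
|G| = 0.0001 · 400 · 250 / (100 · 20.025 · 10.05) ≈ 0.00049689
Gain = 20 log₁₀(0.00049689) ≈ -66.07 dB

-66.1 dB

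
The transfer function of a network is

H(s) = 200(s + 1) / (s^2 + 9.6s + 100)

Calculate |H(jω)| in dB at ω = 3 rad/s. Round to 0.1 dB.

At s = jω = j3:
zero (s+1): 1 + j3 → |·| = √(1²+3²) = √10 ≈ 3.1623, ∠ = arctan(3/1) ≈ 71.57°
quadratic: (j3)² + 9.6·j3 + 100 = 91 + j28.8 → |·| ≈ 95.449, ∠ ≈ 17.56°
|H| = 200 · 3.1623 / 95.449 ≈ 6.6262
Gain = 20 log₁₀(6.6262) ≈ 16.43 dB

16.4 dB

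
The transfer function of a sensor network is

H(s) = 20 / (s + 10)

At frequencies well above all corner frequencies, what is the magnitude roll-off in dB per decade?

-20 dB/decade

Each pole contributes −20 dB/decade at high frequency; each zero contributes +20 dB/decade.
Net: 0 zero(s) − 1 pole(s) → -20 dB/decade.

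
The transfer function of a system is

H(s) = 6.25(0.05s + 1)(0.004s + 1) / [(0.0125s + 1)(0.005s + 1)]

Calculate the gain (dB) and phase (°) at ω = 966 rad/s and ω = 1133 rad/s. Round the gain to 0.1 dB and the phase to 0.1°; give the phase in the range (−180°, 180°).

ω = 966: 26.1 dB, 0.7°; ω = 1133: 26.1 dB, 0.6°

At ω = 966 rad/s:
zero (1 + j966·0.05) = 1 + j48.3 → |·| ≈ 48.31, ∠ ≈ 88.81°
zero (1 + j966·0.004) = 1 + j3.864 → |·| ≈ 3.9913, ∠ ≈ 75.49°
pole (1 + j966·0.0125) = 1 + j12.075 → |·| ≈ 12.116, ∠ ≈ 85.27°
pole (1 + j966·0.005) = 1 + j4.83 → |·| ≈ 4.9324, ∠ ≈ 78.30°
|H| = 6.25 · 48.31 · 3.9913 / (12.116 · 4.9324) ≈ 20.166
Gain = 20 log₁₀(20.166) ≈ 26.09 dB
∠H = (88.81° + 75.49°) − (85.27° + 78.30°) = 0.73°

At ω = 1133 rad/s:
zero (1 + j1133·0.05) = 1 + j56.65 → |·| ≈ 56.659, ∠ ≈ 88.99°
zero (1 + j1133·0.004) = 1 + j4.532 → |·| ≈ 4.641, ∠ ≈ 77.56°
pole (1 + j1133·0.0125) = 1 + j14.1625 → |·| ≈ 14.198, ∠ ≈ 85.96°
pole (1 + j1133·0.005) = 1 + j5.665 → |·| ≈ 5.7526, ∠ ≈ 79.99°
|H| = 6.25 · 56.659 · 4.641 / (14.198 · 5.7526) ≈ 20.122
Gain = 20 log₁₀(20.122) ≈ 26.07 dB
∠H = (88.99° + 77.56°) − (85.96° + 79.99°) = 0.60°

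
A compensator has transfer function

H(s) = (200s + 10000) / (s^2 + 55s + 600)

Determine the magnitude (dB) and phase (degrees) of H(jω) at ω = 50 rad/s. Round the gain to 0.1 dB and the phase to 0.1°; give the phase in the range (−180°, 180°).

12.5 dB, -79.6°

Substitute s = j50:
Numerator: 200(j50) + 10000 = 10000 + j10000
Denominator: (j50)^2 + 55(j50) + 600 = -1900 + j2750
|N| = √(10000² + 10000²) ≈ 14142, ∠N ≈ 45.00°
|D| = √(1900² + 2750²) ≈ 3342.5, ∠D ≈ 124.64°
|H| = 14142 / 3342.5 ≈ 4.231
Gain = 20 log₁₀(4.231) ≈ 12.53 dB
∠H = 45.00° − 124.64° = -79.64°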